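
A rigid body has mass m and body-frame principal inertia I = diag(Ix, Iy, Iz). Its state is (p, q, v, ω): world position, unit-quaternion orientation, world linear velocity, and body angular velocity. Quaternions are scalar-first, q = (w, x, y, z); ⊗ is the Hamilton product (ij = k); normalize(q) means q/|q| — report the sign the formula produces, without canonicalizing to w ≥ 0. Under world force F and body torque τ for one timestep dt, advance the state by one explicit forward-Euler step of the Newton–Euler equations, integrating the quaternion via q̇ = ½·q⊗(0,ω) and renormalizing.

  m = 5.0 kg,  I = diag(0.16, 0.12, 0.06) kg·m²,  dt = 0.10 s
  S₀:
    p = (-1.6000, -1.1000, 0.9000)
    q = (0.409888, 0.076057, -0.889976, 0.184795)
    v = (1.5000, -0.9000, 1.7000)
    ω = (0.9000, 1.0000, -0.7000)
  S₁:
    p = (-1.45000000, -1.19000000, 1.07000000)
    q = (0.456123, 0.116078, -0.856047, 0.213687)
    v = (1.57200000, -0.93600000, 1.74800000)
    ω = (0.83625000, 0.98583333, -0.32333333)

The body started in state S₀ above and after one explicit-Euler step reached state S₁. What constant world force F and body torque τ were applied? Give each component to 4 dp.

rate change Δω = (-0.06375000, -0.01416667, 0.37666667)
ω₀×(Iω₀) = (0.0420, -0.0630, -0.0360)
I·α + gyro = (-0.0600, -0.0800, 0.1900)
v₁ − v₀ = (0.07200000, -0.03600000, 0.04800000)
applied force F = (3.6000, -1.8000, 2.4000)

F = (3.6000, -1.8000, 2.4000)
τ = (-0.0600, -0.0800, 0.1900)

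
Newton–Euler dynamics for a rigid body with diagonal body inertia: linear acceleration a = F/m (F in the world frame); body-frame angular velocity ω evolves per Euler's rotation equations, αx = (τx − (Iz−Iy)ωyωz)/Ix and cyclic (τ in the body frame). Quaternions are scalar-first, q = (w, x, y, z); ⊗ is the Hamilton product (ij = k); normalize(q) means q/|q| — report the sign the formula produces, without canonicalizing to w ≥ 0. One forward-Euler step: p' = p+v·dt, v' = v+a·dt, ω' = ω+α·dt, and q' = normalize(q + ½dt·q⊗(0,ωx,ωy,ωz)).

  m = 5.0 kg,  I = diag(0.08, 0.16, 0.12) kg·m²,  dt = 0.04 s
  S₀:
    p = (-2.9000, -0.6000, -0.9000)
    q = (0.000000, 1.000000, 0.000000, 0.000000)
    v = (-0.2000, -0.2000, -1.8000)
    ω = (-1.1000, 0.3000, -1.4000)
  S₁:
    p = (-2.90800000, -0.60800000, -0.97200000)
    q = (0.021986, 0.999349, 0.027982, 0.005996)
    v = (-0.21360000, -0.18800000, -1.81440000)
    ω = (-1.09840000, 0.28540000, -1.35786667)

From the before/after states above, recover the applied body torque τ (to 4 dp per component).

τ = (0.0200, -0.1200, 0.1000)

ω₁ − ω₀ = (0.00160000, -0.01460000, 0.04213333)
gyro term ω₀×Iω₀ = (0.0168, -0.0616, -0.0264)
τ = I·(Δω/dt) + ω₀×(Iω₀) = (0.0200, -0.1200, 0.1000)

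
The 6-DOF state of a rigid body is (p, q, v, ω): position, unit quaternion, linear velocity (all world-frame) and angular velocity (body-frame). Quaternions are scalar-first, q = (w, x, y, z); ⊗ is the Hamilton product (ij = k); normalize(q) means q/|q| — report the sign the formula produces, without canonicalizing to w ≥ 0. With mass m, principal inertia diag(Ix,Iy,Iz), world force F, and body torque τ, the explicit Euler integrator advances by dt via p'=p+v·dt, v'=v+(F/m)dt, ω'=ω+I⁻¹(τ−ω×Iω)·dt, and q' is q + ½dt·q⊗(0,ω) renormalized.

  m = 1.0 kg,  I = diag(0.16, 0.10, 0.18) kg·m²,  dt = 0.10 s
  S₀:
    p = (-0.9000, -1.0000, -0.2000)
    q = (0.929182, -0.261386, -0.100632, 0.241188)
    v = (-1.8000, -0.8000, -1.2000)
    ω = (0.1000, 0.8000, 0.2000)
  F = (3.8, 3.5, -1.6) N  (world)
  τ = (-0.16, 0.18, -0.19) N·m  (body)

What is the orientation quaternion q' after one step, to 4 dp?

2q̇ = q⊗(0,ω) = (0.0584066, -0.1201586, 0.8197416, -0.0132092)
updated quaternion q' = (0.9313, -0.2672, -0.0596, 0.2403)

q' = (0.9313, -0.2672, -0.0596, 0.2403)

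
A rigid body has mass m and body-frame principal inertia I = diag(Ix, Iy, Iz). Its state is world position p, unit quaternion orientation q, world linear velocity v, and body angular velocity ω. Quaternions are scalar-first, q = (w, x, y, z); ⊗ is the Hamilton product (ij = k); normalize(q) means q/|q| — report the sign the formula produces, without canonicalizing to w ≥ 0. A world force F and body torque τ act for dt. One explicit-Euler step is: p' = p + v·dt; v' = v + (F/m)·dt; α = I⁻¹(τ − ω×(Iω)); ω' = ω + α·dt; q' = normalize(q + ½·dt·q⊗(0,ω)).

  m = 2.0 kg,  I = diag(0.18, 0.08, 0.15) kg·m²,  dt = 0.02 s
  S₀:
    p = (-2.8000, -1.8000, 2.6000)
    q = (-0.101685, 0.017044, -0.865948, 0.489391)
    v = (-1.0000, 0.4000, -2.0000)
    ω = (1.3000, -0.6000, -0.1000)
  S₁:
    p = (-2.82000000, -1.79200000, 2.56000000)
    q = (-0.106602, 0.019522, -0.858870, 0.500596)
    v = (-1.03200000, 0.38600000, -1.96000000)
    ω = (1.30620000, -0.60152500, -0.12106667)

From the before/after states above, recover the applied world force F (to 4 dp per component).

velocity change Δv = (-0.03200000, -0.01400000, 0.04000000)
m·(v₁−v₀)/dt = (-3.2000, -1.4000, 4.0000)

F = (-3.2000, -1.4000, 4.0000)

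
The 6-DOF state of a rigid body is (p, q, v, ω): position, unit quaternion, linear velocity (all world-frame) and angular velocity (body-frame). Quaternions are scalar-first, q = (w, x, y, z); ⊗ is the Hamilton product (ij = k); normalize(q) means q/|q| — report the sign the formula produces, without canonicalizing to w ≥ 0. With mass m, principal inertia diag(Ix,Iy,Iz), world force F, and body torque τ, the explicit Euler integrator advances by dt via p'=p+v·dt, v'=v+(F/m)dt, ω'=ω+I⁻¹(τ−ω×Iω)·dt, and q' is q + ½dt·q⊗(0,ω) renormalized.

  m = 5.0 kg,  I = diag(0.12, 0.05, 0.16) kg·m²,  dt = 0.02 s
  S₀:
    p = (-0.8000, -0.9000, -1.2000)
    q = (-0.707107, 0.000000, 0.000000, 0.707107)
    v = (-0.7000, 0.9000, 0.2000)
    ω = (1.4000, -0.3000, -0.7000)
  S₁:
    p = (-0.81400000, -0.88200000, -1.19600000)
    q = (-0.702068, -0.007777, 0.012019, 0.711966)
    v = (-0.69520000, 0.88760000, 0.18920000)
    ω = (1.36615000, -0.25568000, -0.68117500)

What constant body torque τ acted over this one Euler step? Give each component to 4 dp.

τ = (-0.1800, 0.1500, 0.1800)

Δω = ω₁−ω₀ = (-0.03385000, 0.04432000, 0.01882500)
I·α + gyro = (-0.1800, 0.1500, 0.1800)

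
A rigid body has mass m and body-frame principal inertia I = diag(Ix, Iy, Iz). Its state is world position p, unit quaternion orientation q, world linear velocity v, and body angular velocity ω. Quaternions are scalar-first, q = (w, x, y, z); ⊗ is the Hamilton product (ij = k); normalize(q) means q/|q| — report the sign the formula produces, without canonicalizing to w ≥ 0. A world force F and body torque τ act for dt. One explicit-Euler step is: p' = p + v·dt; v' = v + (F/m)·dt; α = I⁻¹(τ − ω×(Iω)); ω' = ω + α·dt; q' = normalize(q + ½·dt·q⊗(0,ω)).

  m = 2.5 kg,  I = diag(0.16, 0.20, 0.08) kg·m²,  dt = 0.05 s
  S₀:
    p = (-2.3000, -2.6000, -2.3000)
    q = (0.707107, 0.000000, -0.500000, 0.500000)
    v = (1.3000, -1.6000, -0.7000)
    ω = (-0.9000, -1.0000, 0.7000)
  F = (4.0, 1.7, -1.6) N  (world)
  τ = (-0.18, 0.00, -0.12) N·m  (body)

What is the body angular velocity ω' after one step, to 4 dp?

α = I⁻¹(τ − ω×Iω) = (-1.6500, 0.2520, -1.9500)
ω + α·dt = (-0.9825, -0.9874, 0.6025)

ω' = (-0.9825, -0.9874, 0.6025)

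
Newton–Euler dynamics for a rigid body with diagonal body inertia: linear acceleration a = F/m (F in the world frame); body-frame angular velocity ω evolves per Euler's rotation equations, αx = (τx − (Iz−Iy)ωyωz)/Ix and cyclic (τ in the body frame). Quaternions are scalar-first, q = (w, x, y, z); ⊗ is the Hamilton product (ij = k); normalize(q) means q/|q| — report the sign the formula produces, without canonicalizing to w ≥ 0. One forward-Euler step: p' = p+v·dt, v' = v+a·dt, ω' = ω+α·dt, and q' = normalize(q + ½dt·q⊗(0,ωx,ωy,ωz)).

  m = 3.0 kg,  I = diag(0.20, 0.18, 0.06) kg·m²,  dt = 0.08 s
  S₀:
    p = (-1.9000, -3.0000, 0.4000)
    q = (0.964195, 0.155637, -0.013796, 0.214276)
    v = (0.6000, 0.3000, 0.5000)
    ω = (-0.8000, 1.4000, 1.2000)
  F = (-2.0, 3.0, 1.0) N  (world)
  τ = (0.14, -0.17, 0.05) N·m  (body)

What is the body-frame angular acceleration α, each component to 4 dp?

gyro term ω×Iω = (-0.2016, -0.1344, 0.0224)
(τ − ω×Iω)/I = (1.7080, -0.1978, 0.4600)

α = (1.7080, -0.1978, 0.4600)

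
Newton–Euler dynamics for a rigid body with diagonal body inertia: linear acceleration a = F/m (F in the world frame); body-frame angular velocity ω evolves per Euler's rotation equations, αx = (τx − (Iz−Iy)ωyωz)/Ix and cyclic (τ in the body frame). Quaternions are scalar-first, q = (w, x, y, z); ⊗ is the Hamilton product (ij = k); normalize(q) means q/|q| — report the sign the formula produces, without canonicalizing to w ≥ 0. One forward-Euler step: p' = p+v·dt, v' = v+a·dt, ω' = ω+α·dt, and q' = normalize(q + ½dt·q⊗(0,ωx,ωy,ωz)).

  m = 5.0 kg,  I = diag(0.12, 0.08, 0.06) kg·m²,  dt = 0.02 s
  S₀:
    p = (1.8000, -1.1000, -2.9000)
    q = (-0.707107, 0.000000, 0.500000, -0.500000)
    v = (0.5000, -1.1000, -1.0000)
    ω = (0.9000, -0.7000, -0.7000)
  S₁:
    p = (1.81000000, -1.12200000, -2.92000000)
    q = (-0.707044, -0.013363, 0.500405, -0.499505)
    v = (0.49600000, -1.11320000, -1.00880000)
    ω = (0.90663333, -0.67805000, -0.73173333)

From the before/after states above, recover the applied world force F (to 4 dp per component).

F = (-1.0000, -3.3000, -2.2000)

velocity change Δv = (-0.00400000, -0.01320000, -0.00880000)
applied force F = (-1.0000, -3.3000, -2.2000)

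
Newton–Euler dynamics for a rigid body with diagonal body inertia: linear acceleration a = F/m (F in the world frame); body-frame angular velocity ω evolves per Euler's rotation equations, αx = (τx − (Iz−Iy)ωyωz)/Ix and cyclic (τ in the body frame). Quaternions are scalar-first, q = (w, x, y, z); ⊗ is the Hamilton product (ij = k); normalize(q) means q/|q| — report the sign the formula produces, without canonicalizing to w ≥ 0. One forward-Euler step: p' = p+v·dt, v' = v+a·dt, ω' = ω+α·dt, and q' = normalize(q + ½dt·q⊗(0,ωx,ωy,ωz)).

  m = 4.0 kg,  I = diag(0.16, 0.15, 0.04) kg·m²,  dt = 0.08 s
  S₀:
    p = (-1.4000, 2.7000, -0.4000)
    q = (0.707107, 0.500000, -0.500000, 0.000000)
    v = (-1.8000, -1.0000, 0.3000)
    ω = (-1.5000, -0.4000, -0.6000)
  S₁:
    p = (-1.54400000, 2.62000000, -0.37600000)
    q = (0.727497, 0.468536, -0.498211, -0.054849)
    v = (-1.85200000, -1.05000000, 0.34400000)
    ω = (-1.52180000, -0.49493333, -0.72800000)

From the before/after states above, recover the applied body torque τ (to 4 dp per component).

τ = (-0.0700, -0.0700, -0.0700)

ω₁ − ω₀ = (-0.02180000, -0.09493333, -0.12800000)
ω₀×(Iω₀) = (-0.0264, 0.1080, -0.0060)
τ = I·(Δω/dt) + ω₀×(Iω₀) = (-0.0700, -0.0700, -0.0700)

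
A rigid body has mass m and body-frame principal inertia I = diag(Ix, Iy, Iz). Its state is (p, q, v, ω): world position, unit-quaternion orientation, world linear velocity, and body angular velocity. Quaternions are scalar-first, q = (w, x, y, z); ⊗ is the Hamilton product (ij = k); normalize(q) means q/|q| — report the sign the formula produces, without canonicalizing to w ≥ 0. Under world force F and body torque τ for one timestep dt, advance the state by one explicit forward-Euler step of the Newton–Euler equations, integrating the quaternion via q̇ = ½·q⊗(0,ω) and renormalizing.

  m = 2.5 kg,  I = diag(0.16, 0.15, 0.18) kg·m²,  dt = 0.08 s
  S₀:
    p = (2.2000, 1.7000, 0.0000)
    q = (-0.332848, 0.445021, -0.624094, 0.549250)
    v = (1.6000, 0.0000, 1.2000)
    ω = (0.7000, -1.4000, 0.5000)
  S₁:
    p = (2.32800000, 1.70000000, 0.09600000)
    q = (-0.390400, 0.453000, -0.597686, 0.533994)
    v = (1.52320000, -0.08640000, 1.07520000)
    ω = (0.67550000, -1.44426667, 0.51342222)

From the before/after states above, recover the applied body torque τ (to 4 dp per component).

τ = (-0.0700, -0.0900, 0.0400)

rate change Δω = (-0.02450000, -0.04426667, 0.01342222)
gyro term ω₀×Iω₀ = (-0.0210, -0.0070, 0.0098)
τ = I·(Δω/dt) + ω₀×(Iω₀) = (-0.0700, -0.0900, 0.0400)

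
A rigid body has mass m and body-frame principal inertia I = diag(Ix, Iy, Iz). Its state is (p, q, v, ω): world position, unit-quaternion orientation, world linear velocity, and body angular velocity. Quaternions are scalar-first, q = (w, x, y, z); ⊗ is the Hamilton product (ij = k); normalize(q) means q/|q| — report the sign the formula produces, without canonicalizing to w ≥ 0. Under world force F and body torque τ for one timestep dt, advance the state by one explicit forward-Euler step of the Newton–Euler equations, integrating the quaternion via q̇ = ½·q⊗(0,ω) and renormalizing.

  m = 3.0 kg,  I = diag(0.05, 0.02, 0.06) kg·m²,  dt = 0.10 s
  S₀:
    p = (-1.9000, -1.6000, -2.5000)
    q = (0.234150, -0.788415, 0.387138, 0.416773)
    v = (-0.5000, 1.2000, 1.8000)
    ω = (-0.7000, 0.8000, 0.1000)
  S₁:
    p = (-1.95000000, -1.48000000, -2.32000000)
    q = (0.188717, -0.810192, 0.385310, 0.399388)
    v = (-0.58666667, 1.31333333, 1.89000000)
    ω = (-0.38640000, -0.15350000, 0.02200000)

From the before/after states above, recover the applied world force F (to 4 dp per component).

F = (-2.6000, 3.4000, 2.7000)

velocity change Δv = (-0.08666667, 0.11333333, 0.09000000)
F = m·Δv/dt = (-2.6000, 3.4000, 2.7000)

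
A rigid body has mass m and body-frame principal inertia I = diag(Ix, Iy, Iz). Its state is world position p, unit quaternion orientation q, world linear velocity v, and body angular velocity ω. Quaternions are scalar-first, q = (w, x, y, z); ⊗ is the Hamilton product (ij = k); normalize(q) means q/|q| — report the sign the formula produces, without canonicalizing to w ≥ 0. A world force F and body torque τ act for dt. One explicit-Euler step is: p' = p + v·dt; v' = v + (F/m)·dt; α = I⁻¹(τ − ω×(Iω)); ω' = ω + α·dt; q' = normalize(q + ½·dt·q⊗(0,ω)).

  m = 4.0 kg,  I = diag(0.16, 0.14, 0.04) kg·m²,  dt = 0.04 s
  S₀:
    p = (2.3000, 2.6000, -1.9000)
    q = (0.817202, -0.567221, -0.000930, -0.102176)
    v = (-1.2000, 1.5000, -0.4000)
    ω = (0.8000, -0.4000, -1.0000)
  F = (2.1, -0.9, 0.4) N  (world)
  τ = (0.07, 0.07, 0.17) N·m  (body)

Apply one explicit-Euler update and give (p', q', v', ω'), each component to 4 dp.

p' = (2.2520, 2.6600, -1.9160)
q' = (0.8239, -0.5547, -0.0204, -0.1139)
v' = (-1.1790, 1.4910, -0.3960)
ω' = (0.8275, -0.3526, -0.8364)

(τ − ω×Iω)/I = (0.6875, 1.1857, 4.0900)
ω + α·dt = (0.8275, -0.3526, -0.8364)
Hamilton product q⊗(0,ω) = (0.3512288, 0.6138212, -0.9758426, -0.5895696)
q + ½dt·q⊗(0,ω), renormalized = (0.8239, -0.5547, -0.0204, -0.1139)
p' = p + v·dt = (2.2520, 2.6600, -1.9160)
new velocity v' = (-1.1790, 1.4910, -0.3960)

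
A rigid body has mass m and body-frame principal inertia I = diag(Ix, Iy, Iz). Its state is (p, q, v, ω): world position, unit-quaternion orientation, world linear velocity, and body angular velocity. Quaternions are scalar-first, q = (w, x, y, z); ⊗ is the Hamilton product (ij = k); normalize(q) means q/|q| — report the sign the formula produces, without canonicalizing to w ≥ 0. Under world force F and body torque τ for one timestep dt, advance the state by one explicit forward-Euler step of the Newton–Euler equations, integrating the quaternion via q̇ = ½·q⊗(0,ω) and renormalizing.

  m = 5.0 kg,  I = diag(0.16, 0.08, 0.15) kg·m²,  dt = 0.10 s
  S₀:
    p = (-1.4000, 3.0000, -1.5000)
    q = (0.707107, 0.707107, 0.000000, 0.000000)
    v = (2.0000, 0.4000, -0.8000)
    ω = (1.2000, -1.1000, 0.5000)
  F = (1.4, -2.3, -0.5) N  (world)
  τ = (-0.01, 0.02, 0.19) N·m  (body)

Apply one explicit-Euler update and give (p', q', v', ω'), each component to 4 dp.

p + v·dt = (-1.2000, 3.0400, -1.5800)
v + (F/m)dt = (2.0280, 0.3540, -0.8100)
precession coupling ω×(Iω) = (-0.0385, 0.0060, 0.1056)
α = I⁻¹(τ − ω×Iω) = (0.1781, 0.1750, 0.5627)
ω + α·dt = (1.2178, -1.0825, 0.5563)
2q̇ = q⊗(0,ω) = (-0.8485284, 0.8485284, -1.1313712, -0.4242642)
q' = normalize(q + ½dt·q⊗(0,ω)) = (0.6623, 0.7468, -0.0564, -0.0211)

p' = (-1.2000, 3.0400, -1.5800)
q' = (0.6623, 0.7468, -0.0564, -0.0211)
v' = (2.0280, 0.3540, -0.8100)
ω' = (1.2178, -1.0825, 0.5563)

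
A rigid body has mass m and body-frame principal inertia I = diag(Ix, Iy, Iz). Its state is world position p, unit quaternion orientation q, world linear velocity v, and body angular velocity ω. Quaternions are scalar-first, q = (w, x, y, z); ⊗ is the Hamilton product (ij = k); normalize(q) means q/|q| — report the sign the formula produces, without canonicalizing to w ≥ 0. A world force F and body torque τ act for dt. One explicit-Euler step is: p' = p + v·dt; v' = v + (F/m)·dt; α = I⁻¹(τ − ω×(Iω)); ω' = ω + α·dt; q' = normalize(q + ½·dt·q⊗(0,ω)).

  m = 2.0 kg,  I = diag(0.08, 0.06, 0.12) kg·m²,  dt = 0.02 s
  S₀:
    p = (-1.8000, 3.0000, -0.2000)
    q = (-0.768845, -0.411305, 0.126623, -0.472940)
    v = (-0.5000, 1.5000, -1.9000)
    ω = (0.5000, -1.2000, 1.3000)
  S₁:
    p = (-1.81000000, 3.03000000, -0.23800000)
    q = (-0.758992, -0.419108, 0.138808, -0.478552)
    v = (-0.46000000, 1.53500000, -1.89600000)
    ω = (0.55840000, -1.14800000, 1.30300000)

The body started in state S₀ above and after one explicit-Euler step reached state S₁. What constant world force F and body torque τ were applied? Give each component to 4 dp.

F = (4.0000, 3.5000, 0.4000)
τ = (0.1400, 0.1300, 0.0300)

velocity change Δv = (0.04000000, 0.03500000, 0.00400000)
F = m·Δv/dt = (4.0000, 3.5000, 0.4000)
ω₁ − ω₀ = (0.05840000, 0.05200000, 0.00300000)
ω₀×(Iω₀) = (-0.0936, -0.0260, 0.0120)
τ = I·(Δω/dt) + ω₀×(Iω₀) = (0.1400, 0.1300, 0.0300)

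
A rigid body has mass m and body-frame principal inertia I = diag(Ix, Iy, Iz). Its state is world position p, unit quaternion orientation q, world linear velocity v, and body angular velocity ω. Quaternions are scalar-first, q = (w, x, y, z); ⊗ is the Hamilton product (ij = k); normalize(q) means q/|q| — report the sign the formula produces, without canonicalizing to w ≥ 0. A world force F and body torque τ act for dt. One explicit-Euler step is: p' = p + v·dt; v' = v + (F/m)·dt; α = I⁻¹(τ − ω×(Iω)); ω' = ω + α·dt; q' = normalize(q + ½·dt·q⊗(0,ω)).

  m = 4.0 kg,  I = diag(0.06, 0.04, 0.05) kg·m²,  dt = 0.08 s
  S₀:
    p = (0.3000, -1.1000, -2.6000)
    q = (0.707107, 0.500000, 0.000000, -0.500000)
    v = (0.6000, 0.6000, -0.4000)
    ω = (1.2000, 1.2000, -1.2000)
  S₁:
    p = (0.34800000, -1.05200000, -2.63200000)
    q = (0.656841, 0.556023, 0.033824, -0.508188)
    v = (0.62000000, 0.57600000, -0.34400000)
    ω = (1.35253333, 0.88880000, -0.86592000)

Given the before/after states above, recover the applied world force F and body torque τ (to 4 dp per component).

F = (1.0000, -1.2000, 2.8000)
τ = (0.1000, -0.1700, 0.1800)

Δω = ω₁−ω₀ = (0.15253333, -0.31120000, 0.33408000)
ω₀×(Iω₀) = (-0.0144, -0.0144, -0.0288)
τ = I·(Δω/dt) + ω₀×(Iω₀) = (0.1000, -0.1700, 0.1800)
v₁ − v₀ = (0.02000000, -0.02400000, 0.05600000)
applied force F = (1.0000, -1.2000, 2.8000)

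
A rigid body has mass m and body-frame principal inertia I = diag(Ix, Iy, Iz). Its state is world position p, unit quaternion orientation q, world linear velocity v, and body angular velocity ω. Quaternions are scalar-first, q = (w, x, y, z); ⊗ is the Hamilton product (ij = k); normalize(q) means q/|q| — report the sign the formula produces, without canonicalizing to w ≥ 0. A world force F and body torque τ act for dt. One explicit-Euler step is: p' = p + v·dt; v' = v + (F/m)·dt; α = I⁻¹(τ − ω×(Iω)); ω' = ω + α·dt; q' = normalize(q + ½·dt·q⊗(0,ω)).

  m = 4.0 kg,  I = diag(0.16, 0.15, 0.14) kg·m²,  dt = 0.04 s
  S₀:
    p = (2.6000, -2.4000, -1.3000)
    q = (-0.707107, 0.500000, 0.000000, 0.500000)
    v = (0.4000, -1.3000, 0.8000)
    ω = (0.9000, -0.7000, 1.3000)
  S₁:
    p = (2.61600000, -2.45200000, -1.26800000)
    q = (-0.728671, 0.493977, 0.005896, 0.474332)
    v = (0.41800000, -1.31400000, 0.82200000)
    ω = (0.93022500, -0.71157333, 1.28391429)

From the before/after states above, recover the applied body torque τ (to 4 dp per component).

τ = (0.1300, -0.0200, -0.0500)

rate change Δω = (0.03022500, -0.01157333, -0.01608571)
gyro term ω₀×Iω₀ = (0.0091, 0.0234, 0.0063)
τ = I·(Δω/dt) + ω₀×(Iω₀) = (0.1300, -0.0200, -0.0500)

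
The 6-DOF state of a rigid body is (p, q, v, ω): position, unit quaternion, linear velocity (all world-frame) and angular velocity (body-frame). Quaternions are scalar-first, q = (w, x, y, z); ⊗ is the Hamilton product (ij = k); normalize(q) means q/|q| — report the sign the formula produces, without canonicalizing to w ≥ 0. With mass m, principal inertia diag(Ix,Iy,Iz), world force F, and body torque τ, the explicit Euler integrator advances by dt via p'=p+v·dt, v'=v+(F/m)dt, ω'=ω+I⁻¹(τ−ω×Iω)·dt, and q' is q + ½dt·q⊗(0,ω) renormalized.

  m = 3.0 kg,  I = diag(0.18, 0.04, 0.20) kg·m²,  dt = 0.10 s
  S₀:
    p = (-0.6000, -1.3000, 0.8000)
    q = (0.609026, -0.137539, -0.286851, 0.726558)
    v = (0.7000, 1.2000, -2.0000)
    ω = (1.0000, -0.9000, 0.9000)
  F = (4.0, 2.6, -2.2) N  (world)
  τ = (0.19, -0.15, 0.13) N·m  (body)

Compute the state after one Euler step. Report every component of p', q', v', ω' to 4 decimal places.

ω×(Iω) gyroscopic = (-0.1296, -0.0180, 0.1260)
α = I⁻¹(τ − ω×Iω) = (1.7756, -3.3000, 0.0200)
new body rate ω' = (1.1776, -1.2300, 0.9020)
2q̇ = q⊗(0,ω) = (-0.7745291, 1.0047623, 0.3022197, 0.9587595)
updated quaternion q' = (0.5684, -0.0870, -0.2709, 0.7720)
p' = p + v·dt = (-0.5300, -1.1800, 0.6000)
new velocity v' = (0.8333, 1.2867, -2.0733)

p' = (-0.5300, -1.1800, 0.6000)
q' = (0.5684, -0.0870, -0.2709, 0.7720)
v' = (0.8333, 1.2867, -2.0733)
ω' = (1.1776, -1.2300, 0.9020)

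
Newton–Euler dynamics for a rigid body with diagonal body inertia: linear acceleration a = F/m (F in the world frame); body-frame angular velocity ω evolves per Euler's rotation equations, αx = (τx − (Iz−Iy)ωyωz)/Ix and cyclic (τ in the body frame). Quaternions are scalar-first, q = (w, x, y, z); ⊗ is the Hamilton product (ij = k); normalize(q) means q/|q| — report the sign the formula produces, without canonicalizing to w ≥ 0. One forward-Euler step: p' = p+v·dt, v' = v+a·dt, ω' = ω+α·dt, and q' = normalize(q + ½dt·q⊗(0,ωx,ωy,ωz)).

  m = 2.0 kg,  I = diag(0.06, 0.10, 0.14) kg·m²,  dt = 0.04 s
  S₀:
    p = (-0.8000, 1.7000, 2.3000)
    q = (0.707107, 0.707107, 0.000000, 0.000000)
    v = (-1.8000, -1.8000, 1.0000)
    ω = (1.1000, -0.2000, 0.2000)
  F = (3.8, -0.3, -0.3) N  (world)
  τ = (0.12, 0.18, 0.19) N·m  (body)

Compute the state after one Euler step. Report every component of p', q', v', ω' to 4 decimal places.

p' = (-0.8720, 1.6280, 2.3400)
q' = (0.6914, 0.7225, -0.0057, 0.0000)
v' = (-1.7240, -1.8060, 0.9940)
ω' = (1.1811, -0.1210, 0.2568)

a = (1.9000, -0.1500, -0.1500)
p + v·dt = (-0.8720, 1.6280, 2.3400)
v + (F/m)dt = (-1.7240, -1.8060, 0.9940)
precession coupling ω×(Iω) = (-0.0016, -0.0176, -0.0088)
(τ − ω×Iω)/I = (2.0267, 1.9760, 1.4200)
new body rate ω' = (1.1811, -0.1210, 0.2568)
2q̇ = q⊗(0,ω) = (-0.7778177, 0.7778177, -0.2828428, 0.0000000)
updated quaternion q' = (0.6914, 0.7225, -0.0057, 0.0000)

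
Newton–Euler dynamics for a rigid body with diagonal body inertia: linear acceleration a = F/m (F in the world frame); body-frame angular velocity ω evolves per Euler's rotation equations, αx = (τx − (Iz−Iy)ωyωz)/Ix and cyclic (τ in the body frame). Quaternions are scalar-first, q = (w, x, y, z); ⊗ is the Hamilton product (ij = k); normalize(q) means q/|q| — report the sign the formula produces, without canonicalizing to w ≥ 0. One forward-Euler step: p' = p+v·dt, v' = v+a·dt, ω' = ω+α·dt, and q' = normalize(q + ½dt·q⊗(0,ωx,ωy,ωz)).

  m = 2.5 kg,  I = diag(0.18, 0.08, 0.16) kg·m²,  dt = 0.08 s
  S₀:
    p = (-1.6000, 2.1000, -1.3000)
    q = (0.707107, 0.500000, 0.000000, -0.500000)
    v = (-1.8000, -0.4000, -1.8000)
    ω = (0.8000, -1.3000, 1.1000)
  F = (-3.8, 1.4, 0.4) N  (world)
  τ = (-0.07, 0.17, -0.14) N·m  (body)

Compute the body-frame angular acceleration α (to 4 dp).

α = (0.2467, 1.9050, -1.5250)

ω×(Iω) gyroscopic = (-0.1144, 0.0176, 0.1040)
angular accel α = (0.2467, 1.9050, -1.5250)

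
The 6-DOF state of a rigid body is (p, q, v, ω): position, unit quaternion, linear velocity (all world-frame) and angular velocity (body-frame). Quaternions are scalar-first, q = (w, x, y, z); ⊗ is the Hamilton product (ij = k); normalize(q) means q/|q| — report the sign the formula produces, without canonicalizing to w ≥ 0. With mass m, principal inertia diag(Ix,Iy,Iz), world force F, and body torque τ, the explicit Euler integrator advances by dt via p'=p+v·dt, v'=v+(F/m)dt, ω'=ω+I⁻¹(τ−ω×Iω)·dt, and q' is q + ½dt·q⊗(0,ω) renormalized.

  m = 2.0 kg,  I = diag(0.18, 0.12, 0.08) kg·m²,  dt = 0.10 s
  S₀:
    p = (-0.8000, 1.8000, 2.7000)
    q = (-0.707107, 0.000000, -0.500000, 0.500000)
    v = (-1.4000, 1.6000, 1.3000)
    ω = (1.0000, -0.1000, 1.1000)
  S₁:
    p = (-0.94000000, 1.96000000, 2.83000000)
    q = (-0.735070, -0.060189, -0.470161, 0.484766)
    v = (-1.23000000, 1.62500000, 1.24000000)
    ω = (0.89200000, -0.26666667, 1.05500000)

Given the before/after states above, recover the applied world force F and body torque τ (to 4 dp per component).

F = (3.4000, 0.5000, -1.2000)
τ = (-0.1900, -0.0900, -0.0300)

v₁ − v₀ = (0.17000000, 0.02500000, -0.06000000)
F = m·Δv/dt = (3.4000, 0.5000, -1.2000)
Δω = ω₁−ω₀ = (-0.10800000, -0.16666667, -0.04500000)
applied torque τ = (-0.1900, -0.0900, -0.0300)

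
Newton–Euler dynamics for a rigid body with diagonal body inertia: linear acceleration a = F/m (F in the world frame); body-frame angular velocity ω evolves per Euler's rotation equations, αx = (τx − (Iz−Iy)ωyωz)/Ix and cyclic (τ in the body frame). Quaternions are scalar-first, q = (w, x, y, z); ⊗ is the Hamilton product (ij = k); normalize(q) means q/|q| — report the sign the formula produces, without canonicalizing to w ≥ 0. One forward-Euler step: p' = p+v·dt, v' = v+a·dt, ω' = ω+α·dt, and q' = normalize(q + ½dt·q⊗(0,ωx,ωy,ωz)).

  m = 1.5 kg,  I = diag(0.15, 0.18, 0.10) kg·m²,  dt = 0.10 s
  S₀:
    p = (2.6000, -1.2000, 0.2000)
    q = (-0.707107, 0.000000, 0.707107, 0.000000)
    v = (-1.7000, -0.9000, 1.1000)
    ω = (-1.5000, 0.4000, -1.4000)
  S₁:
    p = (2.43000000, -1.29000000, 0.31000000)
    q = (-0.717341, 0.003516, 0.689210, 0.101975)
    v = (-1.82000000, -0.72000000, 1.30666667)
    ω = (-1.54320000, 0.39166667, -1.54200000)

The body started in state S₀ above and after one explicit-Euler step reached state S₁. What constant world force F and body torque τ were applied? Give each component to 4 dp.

rate change Δω = (-0.04320000, -0.00833333, -0.14200000)
gyro term ω₀×Iω₀ = (0.0448, 0.1050, -0.0180)
τ = I·(Δω/dt) + ω₀×(Iω₀) = (-0.0200, 0.0900, -0.1600)
Δv = v₁−v₀ = (-0.12000000, 0.18000000, 0.20666667)
applied force F = (-1.8000, 2.7000, 3.1000)

F = (-1.8000, 2.7000, 3.1000)
τ = (-0.0200, 0.0900, -0.1600)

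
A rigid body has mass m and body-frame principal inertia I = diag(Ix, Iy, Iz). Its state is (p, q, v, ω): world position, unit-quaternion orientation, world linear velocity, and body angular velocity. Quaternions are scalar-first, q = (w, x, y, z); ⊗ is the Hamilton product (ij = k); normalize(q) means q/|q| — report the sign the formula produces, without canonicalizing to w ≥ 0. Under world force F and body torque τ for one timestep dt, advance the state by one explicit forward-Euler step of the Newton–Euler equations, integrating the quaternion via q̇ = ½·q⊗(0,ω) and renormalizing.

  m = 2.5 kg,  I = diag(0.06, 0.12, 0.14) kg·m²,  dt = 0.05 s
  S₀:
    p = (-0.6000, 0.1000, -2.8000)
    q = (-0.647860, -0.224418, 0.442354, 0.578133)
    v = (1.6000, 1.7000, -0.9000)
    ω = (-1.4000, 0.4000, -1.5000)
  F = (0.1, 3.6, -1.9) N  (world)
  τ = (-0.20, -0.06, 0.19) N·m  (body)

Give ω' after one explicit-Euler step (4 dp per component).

ω' = (-1.5567, 0.4450, -1.4201)

(τ − ω×Iω)/I = (-3.1333, 0.9000, 1.5971)
new body rate ω' = (-1.5567, 0.4450, -1.4201)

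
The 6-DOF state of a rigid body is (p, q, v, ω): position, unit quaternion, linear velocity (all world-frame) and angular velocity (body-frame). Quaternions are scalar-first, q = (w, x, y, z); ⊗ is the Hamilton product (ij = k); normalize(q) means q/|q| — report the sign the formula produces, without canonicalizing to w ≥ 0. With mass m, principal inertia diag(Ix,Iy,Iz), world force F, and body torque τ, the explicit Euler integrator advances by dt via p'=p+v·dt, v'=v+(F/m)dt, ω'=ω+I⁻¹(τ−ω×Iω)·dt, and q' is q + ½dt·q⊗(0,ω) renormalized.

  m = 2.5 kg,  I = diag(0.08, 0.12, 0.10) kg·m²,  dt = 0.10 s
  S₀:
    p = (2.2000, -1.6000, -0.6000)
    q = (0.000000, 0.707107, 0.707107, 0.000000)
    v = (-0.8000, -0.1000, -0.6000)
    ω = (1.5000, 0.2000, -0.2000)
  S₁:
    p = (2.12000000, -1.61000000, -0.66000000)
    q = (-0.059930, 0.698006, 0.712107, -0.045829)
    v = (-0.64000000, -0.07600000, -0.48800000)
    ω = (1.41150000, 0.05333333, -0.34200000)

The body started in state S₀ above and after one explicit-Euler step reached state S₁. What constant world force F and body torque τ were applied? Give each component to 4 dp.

F = (4.0000, 0.6000, 2.8000)
τ = (-0.0700, -0.1700, -0.1300)

v₁ − v₀ = (0.16000000, 0.02400000, 0.11200000)
F = m·Δv/dt = (4.0000, 0.6000, 2.8000)
rate change Δω = (-0.08850000, -0.14666667, -0.14200000)
τ = I·(Δω/dt) + ω₀×(Iω₀) = (-0.0700, -0.1700, -0.1300)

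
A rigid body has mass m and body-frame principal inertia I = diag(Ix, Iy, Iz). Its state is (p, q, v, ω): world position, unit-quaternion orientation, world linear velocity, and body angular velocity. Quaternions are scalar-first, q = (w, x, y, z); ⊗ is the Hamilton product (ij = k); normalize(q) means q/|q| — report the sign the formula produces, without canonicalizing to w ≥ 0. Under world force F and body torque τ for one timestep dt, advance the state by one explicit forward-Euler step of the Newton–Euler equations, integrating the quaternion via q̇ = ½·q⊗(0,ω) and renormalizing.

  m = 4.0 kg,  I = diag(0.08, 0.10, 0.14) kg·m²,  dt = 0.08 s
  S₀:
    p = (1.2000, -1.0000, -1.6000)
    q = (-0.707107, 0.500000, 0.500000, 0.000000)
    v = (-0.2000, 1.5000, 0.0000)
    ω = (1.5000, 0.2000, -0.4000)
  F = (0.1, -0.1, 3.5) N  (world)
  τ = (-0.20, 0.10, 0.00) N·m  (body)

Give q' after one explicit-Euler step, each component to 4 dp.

2q̇ = q⊗(0,ω) = (-0.8500000, -1.2606605, 0.0585786, -0.3671572)
q' = normalize(q + ½dt·q⊗(0,ω)) = (-0.7397, 0.4487, 0.5014, -0.0147)

q' = (-0.7397, 0.4487, 0.5014, -0.0147)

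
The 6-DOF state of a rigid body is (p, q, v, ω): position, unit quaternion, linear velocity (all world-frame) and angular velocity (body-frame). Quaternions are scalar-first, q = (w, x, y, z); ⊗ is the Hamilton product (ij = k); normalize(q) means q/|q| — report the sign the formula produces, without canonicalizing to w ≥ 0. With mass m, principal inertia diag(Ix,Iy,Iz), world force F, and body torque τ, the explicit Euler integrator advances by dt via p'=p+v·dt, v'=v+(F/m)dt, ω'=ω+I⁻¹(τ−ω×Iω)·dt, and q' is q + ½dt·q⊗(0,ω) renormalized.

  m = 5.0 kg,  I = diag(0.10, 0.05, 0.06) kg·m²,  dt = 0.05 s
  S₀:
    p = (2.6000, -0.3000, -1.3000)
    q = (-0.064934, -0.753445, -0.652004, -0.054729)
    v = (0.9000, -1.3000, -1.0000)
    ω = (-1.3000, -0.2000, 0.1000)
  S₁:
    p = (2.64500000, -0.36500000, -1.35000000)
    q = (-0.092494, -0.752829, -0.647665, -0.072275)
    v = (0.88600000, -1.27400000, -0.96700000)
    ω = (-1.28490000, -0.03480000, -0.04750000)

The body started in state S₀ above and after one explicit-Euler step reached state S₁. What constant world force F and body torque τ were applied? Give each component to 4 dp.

F = (-1.4000, 2.6000, 3.3000)
τ = (0.0300, 0.1600, -0.1900)

velocity change Δv = (-0.01400000, 0.02600000, 0.03300000)
m·(v₁−v₀)/dt = (-1.4000, 2.6000, 3.3000)
rate change Δω = (0.01510000, 0.16520000, -0.14750000)
I·α + gyro = (0.0300, 0.1600, -0.1900)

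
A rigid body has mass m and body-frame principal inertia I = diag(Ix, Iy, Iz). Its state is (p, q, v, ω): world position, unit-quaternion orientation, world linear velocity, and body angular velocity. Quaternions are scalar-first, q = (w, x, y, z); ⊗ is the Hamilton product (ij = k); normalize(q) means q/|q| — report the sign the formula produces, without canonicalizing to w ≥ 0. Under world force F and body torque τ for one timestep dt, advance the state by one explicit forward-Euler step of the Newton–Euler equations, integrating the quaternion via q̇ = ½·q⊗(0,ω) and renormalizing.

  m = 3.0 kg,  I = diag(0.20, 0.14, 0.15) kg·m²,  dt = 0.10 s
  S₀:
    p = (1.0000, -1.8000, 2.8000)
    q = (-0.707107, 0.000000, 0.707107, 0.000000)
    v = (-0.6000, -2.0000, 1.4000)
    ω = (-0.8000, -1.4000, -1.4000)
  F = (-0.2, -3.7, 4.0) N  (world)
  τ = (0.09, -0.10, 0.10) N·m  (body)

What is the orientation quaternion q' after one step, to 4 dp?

q' = (-0.6539, -0.0211, 0.7523, 0.0773)

q⊗(0,ω) = (0.9899498, -0.4242642, 0.9899498, 1.5556354)
q' = normalize(q + ½dt·q⊗(0,ω)) = (-0.6539, -0.0211, 0.7523, 0.0773)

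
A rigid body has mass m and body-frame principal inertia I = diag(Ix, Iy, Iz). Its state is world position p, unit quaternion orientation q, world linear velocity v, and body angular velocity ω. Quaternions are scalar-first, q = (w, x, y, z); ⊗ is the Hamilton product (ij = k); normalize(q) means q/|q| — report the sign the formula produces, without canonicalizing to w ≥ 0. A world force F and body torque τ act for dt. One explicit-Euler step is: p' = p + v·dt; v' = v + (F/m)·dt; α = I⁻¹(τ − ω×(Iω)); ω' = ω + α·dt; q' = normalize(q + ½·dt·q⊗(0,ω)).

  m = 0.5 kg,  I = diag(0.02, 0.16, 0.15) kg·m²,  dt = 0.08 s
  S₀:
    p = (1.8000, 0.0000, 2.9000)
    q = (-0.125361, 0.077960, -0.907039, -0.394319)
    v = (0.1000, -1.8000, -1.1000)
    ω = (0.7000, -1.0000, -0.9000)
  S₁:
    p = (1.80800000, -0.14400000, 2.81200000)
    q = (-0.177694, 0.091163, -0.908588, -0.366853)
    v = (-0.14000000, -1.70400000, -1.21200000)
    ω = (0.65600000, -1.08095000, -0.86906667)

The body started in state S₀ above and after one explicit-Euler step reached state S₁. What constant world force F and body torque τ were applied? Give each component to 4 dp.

Δω = ω₁−ω₀ = (-0.04400000, -0.08095000, 0.03093333)
gyro term ω₀×Iω₀ = (-0.0090, 0.0819, -0.0980)
applied torque τ = (-0.0200, -0.0800, -0.0400)
v₁ − v₀ = (-0.24000000, 0.09600000, -0.11200000)
F = m·Δv/dt = (-1.5000, 0.6000, -0.7000)

F = (-1.5000, 0.6000, -0.7000)
τ = (-0.0200, -0.0800, -0.0400)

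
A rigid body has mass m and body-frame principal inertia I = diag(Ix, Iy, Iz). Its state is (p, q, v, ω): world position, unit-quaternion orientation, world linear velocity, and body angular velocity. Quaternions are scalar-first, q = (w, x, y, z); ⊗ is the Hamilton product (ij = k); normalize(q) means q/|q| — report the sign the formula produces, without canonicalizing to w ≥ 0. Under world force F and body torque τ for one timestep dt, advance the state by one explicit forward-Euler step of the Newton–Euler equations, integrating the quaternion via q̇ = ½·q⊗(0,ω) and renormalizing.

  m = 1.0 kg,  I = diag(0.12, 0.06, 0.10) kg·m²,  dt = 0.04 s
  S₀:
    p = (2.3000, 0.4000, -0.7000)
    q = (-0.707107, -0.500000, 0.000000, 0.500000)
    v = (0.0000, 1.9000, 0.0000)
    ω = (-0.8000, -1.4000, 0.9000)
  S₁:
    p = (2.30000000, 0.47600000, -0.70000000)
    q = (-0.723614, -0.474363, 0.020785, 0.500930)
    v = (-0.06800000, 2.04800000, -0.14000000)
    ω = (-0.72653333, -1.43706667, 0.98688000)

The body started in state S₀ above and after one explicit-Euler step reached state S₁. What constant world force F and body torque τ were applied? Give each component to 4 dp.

velocity change Δv = (-0.06800000, 0.14800000, -0.14000000)
F = m·Δv/dt = (-1.7000, 3.7000, -3.5000)
rate change Δω = (0.07346667, -0.03706667, 0.08688000)
precession coupling = (-0.0504, -0.0144, -0.0672)
applied torque τ = (0.1700, -0.0700, 0.1500)

F = (-1.7000, 3.7000, -3.5000)
τ = (0.1700, -0.0700, 0.1500)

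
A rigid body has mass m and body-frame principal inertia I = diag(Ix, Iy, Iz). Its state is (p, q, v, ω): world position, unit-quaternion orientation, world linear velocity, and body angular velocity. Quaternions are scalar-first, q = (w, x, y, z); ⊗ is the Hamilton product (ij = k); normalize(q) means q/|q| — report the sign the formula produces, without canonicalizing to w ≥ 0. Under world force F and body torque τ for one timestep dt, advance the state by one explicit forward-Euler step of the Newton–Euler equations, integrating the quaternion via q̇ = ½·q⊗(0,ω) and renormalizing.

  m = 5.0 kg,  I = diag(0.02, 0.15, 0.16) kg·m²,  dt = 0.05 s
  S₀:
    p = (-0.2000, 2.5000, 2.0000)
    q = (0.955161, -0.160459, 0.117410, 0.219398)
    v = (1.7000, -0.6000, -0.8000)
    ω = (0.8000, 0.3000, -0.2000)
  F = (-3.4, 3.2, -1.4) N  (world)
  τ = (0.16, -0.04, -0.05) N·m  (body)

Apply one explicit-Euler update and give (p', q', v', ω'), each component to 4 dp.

p' = (-0.1150, 2.4700, 1.9600)
q' = (0.9584, -0.1436, 0.1281, 0.2110)
v' = (1.6660, -0.5680, -0.8140)
ω' = (1.2015, 0.2792, -0.2254)

precession coupling ω×(Iω) = (-0.0006, 0.0224, 0.0312)
(τ − ω×Iω)/I = (8.0300, -0.4160, -0.5075)
ω + α·dt = (1.2015, 0.2792, -0.2254)
q⊗(0,ω) = (0.1370238, 0.6748274, 0.4299749, -0.3330979)
q' = normalize(q + ½dt·q⊗(0,ω)) = (0.9584, -0.1436, 0.1281, 0.2110)
linear accel F/m = (-0.6800, 0.6400, -0.2800)
p + v·dt = (-0.1150, 2.4700, 1.9600)
v' = v + a·dt = (1.6660, -0.5680, -0.8140)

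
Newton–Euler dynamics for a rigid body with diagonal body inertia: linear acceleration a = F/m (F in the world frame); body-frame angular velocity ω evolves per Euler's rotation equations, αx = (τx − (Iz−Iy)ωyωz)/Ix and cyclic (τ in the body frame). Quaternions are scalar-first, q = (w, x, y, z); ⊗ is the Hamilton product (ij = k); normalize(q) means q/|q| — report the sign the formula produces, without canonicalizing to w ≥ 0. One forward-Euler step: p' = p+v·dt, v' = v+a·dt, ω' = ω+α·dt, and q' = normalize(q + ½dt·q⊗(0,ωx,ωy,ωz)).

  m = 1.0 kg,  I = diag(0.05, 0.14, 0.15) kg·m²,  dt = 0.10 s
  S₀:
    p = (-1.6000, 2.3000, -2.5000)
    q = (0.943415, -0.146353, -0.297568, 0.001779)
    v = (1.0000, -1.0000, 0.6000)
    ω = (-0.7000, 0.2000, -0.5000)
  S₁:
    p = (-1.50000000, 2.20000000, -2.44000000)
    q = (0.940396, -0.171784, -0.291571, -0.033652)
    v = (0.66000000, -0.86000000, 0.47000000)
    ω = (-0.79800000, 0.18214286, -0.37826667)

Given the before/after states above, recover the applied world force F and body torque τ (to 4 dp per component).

v₁ − v₀ = (-0.34000000, 0.14000000, -0.13000000)
F = m·Δv/dt = (-3.4000, 1.4000, -1.3000)
ω₁ − ω₀ = (-0.09800000, -0.01785714, 0.12173333)
applied torque τ = (-0.0500, -0.0600, 0.1700)

F = (-3.4000, 1.4000, -1.3000)
τ = (-0.0500, -0.0600, 0.1700)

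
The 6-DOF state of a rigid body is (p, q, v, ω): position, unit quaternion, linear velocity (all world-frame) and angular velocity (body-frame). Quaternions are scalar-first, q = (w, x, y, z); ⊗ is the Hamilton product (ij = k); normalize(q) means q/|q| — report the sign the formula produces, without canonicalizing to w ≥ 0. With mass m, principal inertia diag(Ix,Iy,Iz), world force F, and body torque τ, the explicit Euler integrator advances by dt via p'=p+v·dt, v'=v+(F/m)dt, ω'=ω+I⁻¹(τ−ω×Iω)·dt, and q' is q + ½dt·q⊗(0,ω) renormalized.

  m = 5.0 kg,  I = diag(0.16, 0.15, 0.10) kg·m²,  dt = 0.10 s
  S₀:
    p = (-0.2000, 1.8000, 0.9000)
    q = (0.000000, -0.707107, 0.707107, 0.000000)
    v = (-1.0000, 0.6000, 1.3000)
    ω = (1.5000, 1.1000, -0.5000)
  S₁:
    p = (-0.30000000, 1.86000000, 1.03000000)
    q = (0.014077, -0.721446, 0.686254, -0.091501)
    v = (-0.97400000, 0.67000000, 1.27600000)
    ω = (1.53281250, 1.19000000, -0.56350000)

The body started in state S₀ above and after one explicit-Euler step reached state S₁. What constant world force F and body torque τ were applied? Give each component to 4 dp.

rate change Δω = (0.03281250, 0.09000000, -0.06350000)
precession coupling = (0.0275, -0.0450, -0.0165)
I·α + gyro = (0.0800, 0.0900, -0.0800)
velocity change Δv = (0.02600000, 0.07000000, -0.02400000)
F = m·Δv/dt = (1.3000, 3.5000, -1.2000)

F = (1.3000, 3.5000, -1.2000)
τ = (0.0800, 0.0900, -0.0800)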